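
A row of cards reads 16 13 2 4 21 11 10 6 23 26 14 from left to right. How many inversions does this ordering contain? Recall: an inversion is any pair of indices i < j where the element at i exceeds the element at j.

Sweep left to right; for each value list the smaller values that follow it:
16: 7
13: 5
2: 0
4: 0
21: 4
11: 2
10: 1
6: 0
23: 1
26: 1
14: 0
Sum: 7 + 5 + 0 + 0 + 4 + 2 + 1 + 0 + 1 + 1 + 0 = 21

21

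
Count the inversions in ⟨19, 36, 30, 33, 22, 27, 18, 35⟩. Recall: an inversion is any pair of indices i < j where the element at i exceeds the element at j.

15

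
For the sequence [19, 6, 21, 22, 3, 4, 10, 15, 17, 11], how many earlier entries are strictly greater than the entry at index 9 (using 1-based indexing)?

The element at index 9 is 17.
Elements before it: 19, 6, 21, 22, 3, 4, 10, 15
Those larger than 17: 19, 21, 22

3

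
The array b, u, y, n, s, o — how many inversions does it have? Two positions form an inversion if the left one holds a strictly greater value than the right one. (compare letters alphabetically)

Listing every pair i<j with a[i]>a[j] (using 0-based positions):
(1,3): u > n
(1,4): u > s
(1,5): u > o
(2,3): y > n
(2,4): y > s
(2,5): y > o
(4,5): s > o
That's 7 pairs.

7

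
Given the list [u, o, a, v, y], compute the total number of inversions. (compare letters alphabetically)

Inversions: 3

For each element, count later entries that are smaller:
u → o, a → 2
o → a → 1
a → none → 0
v → none → 0
y → none → 0
Sum: 2 + 1 + 0 + 0 + 0 = 3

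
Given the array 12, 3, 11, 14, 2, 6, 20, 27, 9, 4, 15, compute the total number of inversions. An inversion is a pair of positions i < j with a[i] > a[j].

23

Sweep left to right; for each value list the smaller values that follow it:
12: 6
3: 1
11: 4
14: 4
2: 0
6: 1
20: 3
27: 3
9: 1
4: 0
15: 0
Sum: 6 + 1 + 4 + 4 + 0 + 1 + 3 + 3 + 1 + 0 + 0 = 23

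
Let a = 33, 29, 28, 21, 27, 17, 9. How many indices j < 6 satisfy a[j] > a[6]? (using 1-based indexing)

5

The element at index 6 is 17.
Elements before it: 33, 29, 28, 21, 27
Those larger than 17: 33, 29, 28, 21, 27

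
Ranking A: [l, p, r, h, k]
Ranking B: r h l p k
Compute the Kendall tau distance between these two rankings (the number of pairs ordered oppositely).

4

Assign each item its position (1..5) in the first ordering, then rewrite the second ordering as that position sequence:
positions: l→1, p→2, r→3, h→4, k→5
second ordering as positions: [3, 4, 1, 2, 5]
Discordant pairs = inversions in this position sequence.
3: 1, 2 → 2
4: 1, 2 → 2
1: 0
2: 0
5: 0
Total: 2 + 2 + 0 + 0 + 0 = 4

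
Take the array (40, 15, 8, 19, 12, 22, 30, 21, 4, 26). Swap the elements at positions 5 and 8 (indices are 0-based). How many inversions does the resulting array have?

Positions 5 and 8 hold 22 and 4; after swapping, the array is [40, 15, 8, 19, 12, 4, 30, 21, 22, 26].
Element-by-element contributions:
40 → 15, 8, 19, 12, 4, 30, 21, 22, 26 → 9
15 → 8, 12, 4 → 3
8 → 4 → 1
19 → 12, 4 → 2
12 → 4 → 1
4 → none → 0
30 → 21, 22, 26 → 3
21 → none → 0
22 → none → 0
26 → none → 0
Sum: 9 + 3 + 1 + 2 + 1 + 0 + 3 + 0 + 0 + 0 = 19

19 inversions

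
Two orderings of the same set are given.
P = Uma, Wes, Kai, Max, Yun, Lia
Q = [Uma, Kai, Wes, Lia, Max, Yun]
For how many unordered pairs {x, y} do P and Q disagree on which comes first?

Assign each item its position (1..6) in the first ordering, then rewrite the second ordering as that position sequence:
positions: Uma→1, Wes→2, Kai→3, Max→4, Yun→5, Lia→6
second ordering as positions: [1, 3, 2, 6, 4, 5]
Discordant pairs = inversions in this position sequence.
1: 0
3: 2 → 1
2: 0
6: 4, 5 → 2
4: 0
5: 0
Total: 0 + 1 + 0 + 2 + 0 + 0 = 3

3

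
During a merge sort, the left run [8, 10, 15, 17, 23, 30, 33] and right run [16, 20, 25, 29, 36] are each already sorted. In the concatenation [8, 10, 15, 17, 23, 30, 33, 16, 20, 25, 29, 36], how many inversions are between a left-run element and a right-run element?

11

Take each right-half value and tally the left-half values above it:
r = 16: 17, 23, 30, 33 → 4
r = 20: 23, 30, 33 → 3
r = 25: 30, 33 → 2
r = 29: 30, 33 → 2
r = 36: none → 0
Cross-inversions: 4 + 3 + 2 + 2 + 0 = 11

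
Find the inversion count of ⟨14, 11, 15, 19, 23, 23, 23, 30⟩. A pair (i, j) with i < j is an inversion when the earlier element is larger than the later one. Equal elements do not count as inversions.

1 inversion

Sweep left to right; for each value list the smaller values that follow it:
14 → 11 → 1
11 → none → 0
15 → none → 0
19 → none → 0
23 → none → 0
23 → none → 0
23 → none → 0
30 → none → 0
Sum: 1 + 0 + 0 + 0 + 0 + 0 + 0 + 0 = 1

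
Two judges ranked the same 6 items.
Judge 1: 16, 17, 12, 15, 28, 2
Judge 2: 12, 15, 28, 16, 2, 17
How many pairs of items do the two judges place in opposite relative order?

7 discordant pairs

Assign each item its position (1..6) in the first ordering, then rewrite the second ordering as that position sequence:
positions: 16→1, 17→2, 12→3, 15→4, 28→5, 2→6
second ordering as positions: [3, 4, 5, 1, 6, 2]
Discordant pairs = inversions in this position sequence.
3: 1, 2 → 2
4: 1, 2 → 2
5: 1, 2 → 2
1: 0
6: 2 → 1
2: 0
Total: 2 + 2 + 2 + 0 + 1 + 0 = 7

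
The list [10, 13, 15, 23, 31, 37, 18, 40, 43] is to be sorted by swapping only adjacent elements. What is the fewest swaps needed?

Adjacent swaps: 3

Minimum adjacent swaps = number of inversions (each swap of adjacent out-of-order elements removes one inversion and no swap can remove more).
Count inversions — for each element, later elements that are smaller:
10: none → 0
13: none → 0
15: none → 0
23: 18 → 1
31: 18 → 1
37: 18 → 1
18: none → 0
40: none → 0
43: none → 0
Total inversions: 0 + 0 + 0 + 1 + 1 + 1 + 0 + 0 + 0 = 3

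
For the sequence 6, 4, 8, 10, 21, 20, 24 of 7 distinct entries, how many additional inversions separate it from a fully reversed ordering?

19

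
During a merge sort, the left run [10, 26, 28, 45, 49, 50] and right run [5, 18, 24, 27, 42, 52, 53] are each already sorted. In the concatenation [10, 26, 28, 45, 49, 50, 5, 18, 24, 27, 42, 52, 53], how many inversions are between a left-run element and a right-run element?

23

For each element r of the right run, count left-run elements greater than r:
r = 5: 10, 26, 28, 45, 49, 50 → 6
r = 18: 26, 28, 45, 49, 50 → 5
r = 24: 26, 28, 45, 49, 50 → 5
r = 27: 28, 45, 49, 50 → 4
r = 42: 45, 49, 50 → 3
r = 52: none → 0
r = 53: none → 0
Cross-inversions: 6 + 5 + 5 + 4 + 3 + 0 + 0 = 23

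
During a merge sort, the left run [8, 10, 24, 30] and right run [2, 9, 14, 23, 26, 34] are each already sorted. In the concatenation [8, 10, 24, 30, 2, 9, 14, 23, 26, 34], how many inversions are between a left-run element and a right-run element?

Cross-inversions: 12

Count, for every r in R, how many entries of L exceed r:
r = 2: 8, 10, 24, 30 → 4
r = 9: 10, 24, 30 → 3
r = 14: 24, 30 → 2
r = 23: 24, 30 → 2
r = 26: 30 → 1
r = 34: none → 0
Cross-inversions: 4 + 3 + 2 + 2 + 1 + 0 = 12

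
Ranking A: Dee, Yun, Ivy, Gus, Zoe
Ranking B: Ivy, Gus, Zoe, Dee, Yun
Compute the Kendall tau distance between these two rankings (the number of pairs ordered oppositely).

Assign each item its position (1..5) in the first ordering, then rewrite the second ordering as that position sequence:
positions: Dee→1, Yun→2, Ivy→3, Gus→4, Zoe→5
second ordering as positions: [3, 4, 5, 1, 2]
Discordant pairs = inversions in this position sequence.
3: 1, 2 → 2
4: 1, 2 → 2
5: 1, 2 → 2
1: 0
2: 0
Total: 2 + 2 + 2 + 0 + 0 = 6

6 discordant pairs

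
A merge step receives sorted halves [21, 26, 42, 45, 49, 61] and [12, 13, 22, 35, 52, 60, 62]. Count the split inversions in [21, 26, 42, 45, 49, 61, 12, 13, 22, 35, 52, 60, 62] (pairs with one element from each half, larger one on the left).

Count, for every r in R, how many entries of L exceed r:
r = 12: 21, 26, 42, 45, 49, 61 → 6
r = 13: 21, 26, 42, 45, 49, 61 → 6
r = 22: 26, 42, 45, 49, 61 → 5
r = 35: 42, 45, 49, 61 → 4
r = 52: 61 → 1
r = 60: 61 → 1
r = 62: none → 0
Cross-inversions: 6 + 6 + 5 + 4 + 1 + 1 + 0 = 23

23 split inversions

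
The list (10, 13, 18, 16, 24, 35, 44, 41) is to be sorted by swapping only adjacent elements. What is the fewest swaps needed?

2 swaps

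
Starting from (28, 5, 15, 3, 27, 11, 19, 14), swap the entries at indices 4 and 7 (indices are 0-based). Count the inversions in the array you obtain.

Inversions: 12

Positions 4 and 7 hold 27 and 14; after swapping, the array is [28, 5, 15, 3, 14, 11, 19, 27].
Element-by-element contributions:
28 → 5, 15, 3, 14, 11, 19, 27 → 7
5 → 3 → 1
15 → 3, 14, 11 → 3
3 → none → 0
14 → 11 → 1
11 → none → 0
19 → none → 0
27 → none → 0
Sum: 7 + 1 + 3 + 0 + 1 + 0 + 0 + 0 = 12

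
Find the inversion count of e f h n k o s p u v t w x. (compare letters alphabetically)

For each element, count later entries that are smaller:
e: 0
f: 0
h: 0
n: 1
k: 0
o: 0
s: 1
p: 0
u: 1
v: 1
t: 0
w: 0
x: 0
Sum: 0 + 0 + 0 + 1 + 0 + 0 + 1 + 0 + 1 + 1 + 0 + 0 + 0 = 4

Out-of-order pairs: 4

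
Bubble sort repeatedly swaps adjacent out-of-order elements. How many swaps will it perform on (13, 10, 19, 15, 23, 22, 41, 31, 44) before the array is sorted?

There are 4 swaps.

The minimum number of adjacent swaps to sort an array equals its inversion count, since every such swap removes exactly one inversion.
Count inversions — for each element, later elements that are smaller:
13: 10 → 1
10: none → 0
19: 15 → 1
15: none → 0
23: 22 → 1
22: none → 0
41: 31 → 1
31: none → 0
44: none → 0
Total inversions: 1 + 0 + 1 + 0 + 1 + 0 + 1 + 0 + 0 = 4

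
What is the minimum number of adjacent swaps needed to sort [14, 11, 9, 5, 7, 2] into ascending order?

There are 14 adjacent swaps.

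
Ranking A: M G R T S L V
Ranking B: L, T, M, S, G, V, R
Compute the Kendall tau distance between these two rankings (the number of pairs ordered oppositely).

Assign each item its position (1..7) in the first ordering, then rewrite the second ordering as that position sequence:
positions: M→1, G→2, R→3, T→4, S→5, L→6, V→7
second ordering as positions: [6, 4, 1, 5, 2, 7, 3]
Discordant pairs = inversions in this position sequence.
6: 4, 1, 5, 2, 3 → 5
4: 1, 2, 3 → 3
1: 0
5: 2, 3 → 2
2: 0
7: 3 → 1
3: 0
Total: 5 + 3 + 0 + 2 + 0 + 1 + 0 = 11

11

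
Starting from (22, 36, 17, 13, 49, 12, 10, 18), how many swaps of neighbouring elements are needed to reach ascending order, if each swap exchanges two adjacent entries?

19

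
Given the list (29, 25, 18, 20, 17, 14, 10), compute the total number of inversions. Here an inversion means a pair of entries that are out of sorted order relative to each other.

20 inversions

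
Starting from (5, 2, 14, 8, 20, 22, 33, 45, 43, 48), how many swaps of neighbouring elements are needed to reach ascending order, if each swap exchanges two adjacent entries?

The minimum number of adjacent swaps to sort an array equals its inversion count, since every such swap removes exactly one inversion.
Count inversions — for each element, later elements that are smaller:
5: 2 → 1
2: none → 0
14: 8 → 1
8: none → 0
20: none → 0
22: none → 0
33: none → 0
45: 43 → 1
43: none → 0
48: none → 0
Total inversions: 1 + 0 + 1 + 0 + 0 + 0 + 0 + 1 + 0 + 0 = 3

3 adjacent swaps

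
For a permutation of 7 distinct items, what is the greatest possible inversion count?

21

The maximum occurs when the array is in strictly decreasing order: every one of the C(7, 2) pairs is inverted.
C(7, 2) = 7·6/2 = 21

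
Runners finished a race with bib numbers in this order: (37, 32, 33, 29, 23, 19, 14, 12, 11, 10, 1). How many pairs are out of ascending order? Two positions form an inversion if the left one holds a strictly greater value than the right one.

Sweep left to right; for each value list the smaller values that follow it:
37 → 32, 33, 29, 23, 19, 14, 12, 11, 10, 1 → 10
32 → 29, 23, 19, 14, 12, 11, 10, 1 → 8
33 → 29, 23, 19, 14, 12, 11, 10, 1 → 8
29 → 23, 19, 14, 12, 11, 10, 1 → 7
23 → 19, 14, 12, 11, 10, 1 → 6
19 → 14, 12, 11, 10, 1 → 5
14 → 12, 11, 10, 1 → 4
12 → 11, 10, 1 → 3
11 → 10, 1 → 2
10 → 1 → 1
1 → none → 0
Sum: 10 + 8 + 8 + 7 + 6 + 5 + 4 + 3 + 2 + 1 + 0 = 54

54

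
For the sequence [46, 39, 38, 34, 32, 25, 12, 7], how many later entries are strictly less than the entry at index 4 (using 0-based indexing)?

The element at index 4 is 32.
Elements after it: 25, 12, 7
Those smaller than 32: 25, 12, 7

3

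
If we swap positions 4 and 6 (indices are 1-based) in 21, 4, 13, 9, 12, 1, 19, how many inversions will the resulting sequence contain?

Positions 4 and 6 hold 9 and 1; after swapping, the array is [21, 4, 13, 1, 12, 9, 19].
Sweep left to right; for each value list the smaller values that follow it:
21: 6
4: 1
13: 3
1: 0
12: 1
9: 0
19: 0
Sum: 6 + 1 + 3 + 0 + 1 + 0 + 0 = 11

11 inversions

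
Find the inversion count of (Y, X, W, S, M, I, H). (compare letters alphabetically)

Element-by-element contributions:
Y → X, W, S, M, I, H → 6
X → W, S, M, I, H → 5
W → S, M, I, H → 4
S → M, I, H → 3
M → I, H → 2
I → H → 1
H → none → 0
Sum: 6 + 5 + 4 + 3 + 2 + 1 + 0 = 21

21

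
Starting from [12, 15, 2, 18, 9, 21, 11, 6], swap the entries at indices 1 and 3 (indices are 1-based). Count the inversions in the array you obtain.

Positions 1 and 3 hold 12 and 2; after swapping, the array is [2, 15, 12, 18, 9, 21, 11, 6].
For each element, count later entries that are smaller:
2: 0
15: 4
12: 3
18: 3
9: 1
21: 2
11: 1
6: 0
Sum: 0 + 4 + 3 + 3 + 1 + 2 + 1 + 0 = 14

14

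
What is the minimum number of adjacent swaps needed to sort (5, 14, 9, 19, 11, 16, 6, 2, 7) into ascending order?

The minimum number of adjacent swaps to sort an array equals its inversion count, since every such swap removes exactly one inversion.
Count inversions — for each element, later elements that are smaller:
5: 2 → 1
14: 9, 11, 6, 2, 7 → 5
9: 6, 2, 7 → 3
19: 11, 16, 6, 2, 7 → 5
11: 6, 2, 7 → 3
16: 6, 2, 7 → 3
6: 2 → 1
2: none → 0
7: none → 0
Total inversions: 1 + 5 + 3 + 5 + 3 + 3 + 1 + 0 + 0 = 21

21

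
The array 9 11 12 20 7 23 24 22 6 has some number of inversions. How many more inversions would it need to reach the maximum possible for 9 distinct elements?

Maximum inversions for 9 distinct elements is C(9, 2) = 9·8/2 = 36.
Current inversions — for each element, count later smaller elements:
9: 2
11: 2
12: 2
20: 2
7: 1
23: 2
24: 2
22: 1
6: 0
Current total: 2 + 2 + 2 + 2 + 1 + 2 + 2 + 1 + 0 = 14
Shortfall: 36 − 14 = 22

22 inversions short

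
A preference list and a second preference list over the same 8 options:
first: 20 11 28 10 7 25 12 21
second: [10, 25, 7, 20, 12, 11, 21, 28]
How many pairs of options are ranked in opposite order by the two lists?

Assign each item its position (1..8) in the first ordering, then rewrite the second ordering as that position sequence:
positions: 20→1, 11→2, 28→3, 10→4, 7→5, 25→6, 12→7, 21→8
second ordering as positions: [4, 6, 5, 1, 7, 2, 8, 3]
Discordant pairs = inversions in this position sequence.
4: 1, 2, 3 → 3
6: 5, 1, 2, 3 → 4
5: 1, 2, 3 → 3
1: 0
7: 2, 3 → 2
2: 0
8: 3 → 1
3: 0
Total: 3 + 4 + 3 + 0 + 2 + 0 + 1 + 0 = 13

Pairs: 13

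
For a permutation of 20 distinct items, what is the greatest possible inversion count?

190

The maximum occurs when the array is in strictly decreasing order: every one of the C(20, 2) pairs is inverted.
C(20, 2) = 20·19/2 = 190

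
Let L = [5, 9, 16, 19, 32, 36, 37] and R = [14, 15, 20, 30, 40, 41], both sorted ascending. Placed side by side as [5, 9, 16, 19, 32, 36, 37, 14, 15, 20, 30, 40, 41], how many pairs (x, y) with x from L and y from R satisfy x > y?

16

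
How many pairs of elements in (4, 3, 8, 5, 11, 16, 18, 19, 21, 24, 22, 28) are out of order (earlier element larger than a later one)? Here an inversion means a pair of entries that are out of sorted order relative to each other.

For each element, count later entries that are smaller:
4: 1
3: 0
8: 1
5: 0
11: 0
16: 0
18: 0
19: 0
21: 0
24: 1
22: 0
28: 0
Sum: 1 + 0 + 1 + 0 + 0 + 0 + 0 + 0 + 0 + 1 + 0 + 0 = 3

3 inversions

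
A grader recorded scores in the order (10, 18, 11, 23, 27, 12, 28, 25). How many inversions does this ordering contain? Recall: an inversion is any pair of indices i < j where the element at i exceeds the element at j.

6

Sweep left to right; for each value list the smaller values that follow it:
10 → none → 0
18 → 11, 12 → 2
11 → none → 0
23 → 12 → 1
27 → 12, 25 → 2
12 → none → 0
28 → 25 → 1
25 → none → 0
Sum: 0 + 2 + 0 + 1 + 2 + 0 + 1 + 0 = 6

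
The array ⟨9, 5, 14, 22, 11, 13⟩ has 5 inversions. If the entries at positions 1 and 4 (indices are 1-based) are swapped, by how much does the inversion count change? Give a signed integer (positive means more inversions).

Positions 1 and 4 hold 9 and 22; after swapping, the array is [22, 5, 14, 9, 11, 13].
Sweep left to right; for each value list the smaller values that follow it:
22 → 5, 14, 9, 11, 13 → 5
5 → none → 0
14 → 9, 11, 13 → 3
9 → none → 0
11 → none → 0
13 → none → 0
Sum: 5 + 0 + 3 + 0 + 0 + 0 = 8
Change: 8 − 5 = +3

+3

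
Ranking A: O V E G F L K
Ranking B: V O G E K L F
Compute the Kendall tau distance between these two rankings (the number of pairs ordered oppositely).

5

Assign each item its position (1..7) in the first ordering, then rewrite the second ordering as that position sequence:
positions: O→1, V→2, E→3, G→4, F→5, L→6, K→7
second ordering as positions: [2, 1, 4, 3, 7, 6, 5]
Discordant pairs = inversions in this position sequence.
2: 1 → 1
1: 0
4: 3 → 1
3: 0
7: 6, 5 → 2
6: 5 → 1
5: 0
Total: 1 + 0 + 1 + 0 + 2 + 1 + 0 = 5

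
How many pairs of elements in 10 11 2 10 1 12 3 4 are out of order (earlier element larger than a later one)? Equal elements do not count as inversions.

There are 15 out-of-order pairs.

Count, for each position, how many later elements it exceeds:
10: 4
11: 5
2: 1
10: 3
1: 0
12: 2
3: 0
4: 0
Sum: 4 + 5 + 1 + 3 + 0 + 2 + 0 + 0 = 15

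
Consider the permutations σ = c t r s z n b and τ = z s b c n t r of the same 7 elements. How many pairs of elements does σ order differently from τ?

13 discordant pairs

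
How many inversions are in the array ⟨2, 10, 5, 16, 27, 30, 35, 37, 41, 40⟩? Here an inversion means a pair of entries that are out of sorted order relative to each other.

For each element, count later entries that are smaller:
2: 0
10: 1
5: 0
16: 0
27: 0
30: 0
35: 0
37: 0
41: 1
40: 0
Sum: 0 + 1 + 0 + 0 + 0 + 0 + 0 + 0 + 1 + 0 = 2

2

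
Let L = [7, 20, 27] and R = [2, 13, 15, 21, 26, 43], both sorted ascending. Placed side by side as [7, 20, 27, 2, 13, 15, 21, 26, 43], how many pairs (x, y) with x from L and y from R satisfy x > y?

9

Take each right-half value and tally the left-half values above it:
r = 2: 7, 20, 27 → 3
r = 13: 20, 27 → 2
r = 15: 20, 27 → 2
r = 21: 27 → 1
r = 26: 27 → 1
r = 43: none → 0
Cross-inversions: 3 + 2 + 2 + 1 + 1 + 0 = 9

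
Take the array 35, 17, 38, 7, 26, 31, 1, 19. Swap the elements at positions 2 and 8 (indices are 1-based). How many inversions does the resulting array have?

There are 19 inversions.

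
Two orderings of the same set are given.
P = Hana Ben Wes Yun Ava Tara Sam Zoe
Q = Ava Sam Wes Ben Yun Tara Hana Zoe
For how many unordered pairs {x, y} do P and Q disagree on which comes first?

Assign each item its position (1..8) in the first ordering, then rewrite the second ordering as that position sequence:
positions: Hana→1, Ben→2, Wes→3, Yun→4, Ava→5, Tara→6, Sam→7, Zoe→8
second ordering as positions: [5, 7, 3, 2, 4, 6, 1, 8]
Discordant pairs = inversions in this position sequence.
5: 3, 2, 4, 1 → 4
7: 3, 2, 4, 6, 1 → 5
3: 2, 1 → 2
2: 1 → 1
4: 1 → 1
6: 1 → 1
1: 0
8: 0
Total: 4 + 5 + 2 + 1 + 1 + 1 + 0 + 0 = 14

14 disagreeing pairs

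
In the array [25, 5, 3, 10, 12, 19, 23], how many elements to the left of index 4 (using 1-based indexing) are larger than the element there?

The element at index 4 is 10.
Elements before it: 25, 5, 3
Those larger than 10: 25

1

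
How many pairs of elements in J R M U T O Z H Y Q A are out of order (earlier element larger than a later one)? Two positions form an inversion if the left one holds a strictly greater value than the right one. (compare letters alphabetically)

Sweep left to right; for each value list the smaller values that follow it:
J: 2
R: 5
M: 2
U: 5
T: 4
O: 2
Z: 4
H: 1
Y: 2
Q: 1
A: 0
Sum: 2 + 5 + 2 + 5 + 4 + 2 + 4 + 1 + 2 + 1 + 0 = 28

28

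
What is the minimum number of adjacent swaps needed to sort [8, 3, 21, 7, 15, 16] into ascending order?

5 adjacent swaps

The minimum number of adjacent swaps to sort an array equals its inversion count, since every such swap removes exactly one inversion.
Count inversions — for each element, later elements that are smaller:
8: 3, 7 → 2
3: none → 0
21: 7, 15, 16 → 3
7: none → 0
15: none → 0
16: none → 0
Total inversions: 2 + 0 + 3 + 0 + 0 + 0 = 5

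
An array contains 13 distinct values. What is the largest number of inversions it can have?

78

A reversed (strictly descending) arrangement makes every pair an inversion, giving C(13, 2) inversions.
C(13, 2) = 13·12/2 = 78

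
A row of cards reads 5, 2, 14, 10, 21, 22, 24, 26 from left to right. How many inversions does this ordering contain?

Sweep left to right; for each value list the smaller values that follow it:
5: 1
2: 0
14: 1
10: 0
21: 0
22: 0
24: 0
26: 0
Sum: 1 + 0 + 1 + 0 + 0 + 0 + 0 + 0 = 2

2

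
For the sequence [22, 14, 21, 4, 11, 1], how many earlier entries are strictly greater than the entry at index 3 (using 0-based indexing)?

3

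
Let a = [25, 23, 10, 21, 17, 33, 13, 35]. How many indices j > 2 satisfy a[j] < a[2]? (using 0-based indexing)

0

The element at index 2 is 10.
Elements after it: 21, 17, 33, 13, 35
None of them are smaller than 10.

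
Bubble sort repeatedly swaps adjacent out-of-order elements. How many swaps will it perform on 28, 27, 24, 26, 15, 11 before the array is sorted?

Minimum adjacent swaps = number of inversions (each swap of adjacent out-of-order elements removes one inversion and no swap can remove more).
Count inversions — for each element, later elements that are smaller:
28: 27, 24, 26, 15, 11 → 5
27: 24, 26, 15, 11 → 4
24: 15, 11 → 2
26: 15, 11 → 2
15: 11 → 1
11: none → 0
Total inversions: 5 + 4 + 2 + 2 + 1 + 0 = 14

14 swaps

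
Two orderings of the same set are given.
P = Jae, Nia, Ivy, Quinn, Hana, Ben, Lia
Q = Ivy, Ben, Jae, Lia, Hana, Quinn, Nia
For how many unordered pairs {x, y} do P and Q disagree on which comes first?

12

Assign each item its position (1..7) in the first ordering, then rewrite the second ordering as that position sequence:
positions: Jae→1, Nia→2, Ivy→3, Quinn→4, Hana→5, Ben→6, Lia→7
second ordering as positions: [3, 6, 1, 7, 5, 4, 2]
Discordant pairs = inversions in this position sequence.
3: 1, 2 → 2
6: 1, 5, 4, 2 → 4
1: 0
7: 5, 4, 2 → 3
5: 4, 2 → 2
4: 2 → 1
2: 0
Total: 2 + 4 + 0 + 3 + 2 + 1 + 0 = 12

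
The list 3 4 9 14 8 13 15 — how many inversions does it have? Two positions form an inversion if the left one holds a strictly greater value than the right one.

Listing every pair i<j with a[i]>a[j] (using 1-based positions):
(3,5): 9 > 8
(4,5): 14 > 8
(4,6): 14 > 13
That's 3 pairs.

Inversions: 3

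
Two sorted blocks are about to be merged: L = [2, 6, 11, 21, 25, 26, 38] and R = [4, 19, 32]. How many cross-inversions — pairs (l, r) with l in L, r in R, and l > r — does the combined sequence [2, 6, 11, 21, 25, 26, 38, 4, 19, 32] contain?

11 split inversions

Take each right-half value and tally the left-half values above it:
r = 4: 6, 11, 21, 25, 26, 38 → 6
r = 19: 21, 25, 26, 38 → 4
r = 32: 38 → 1
Cross-inversions: 6 + 4 + 1 = 11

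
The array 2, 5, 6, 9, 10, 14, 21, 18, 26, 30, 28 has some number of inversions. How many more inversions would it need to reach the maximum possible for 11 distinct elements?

53 inversions short

Maximum inversions for 11 distinct elements is C(11, 2) = 11·10/2 = 55.
Current inversions — for each element, count later smaller elements:
2: 0
5: 0
6: 0
9: 0
10: 0
14: 0
21: 1
18: 0
26: 0
30: 1
28: 0
Current total: 0 + 0 + 0 + 0 + 0 + 0 + 1 + 0 + 0 + 1 + 0 = 2
Shortfall: 55 − 2 = 53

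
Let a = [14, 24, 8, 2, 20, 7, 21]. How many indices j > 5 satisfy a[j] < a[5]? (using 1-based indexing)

The element at index 5 is 20.
Elements after it: 7, 21
Those smaller than 20: 7

1 such element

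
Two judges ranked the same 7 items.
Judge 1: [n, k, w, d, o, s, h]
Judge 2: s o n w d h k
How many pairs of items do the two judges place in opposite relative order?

Assign each item its position (1..7) in the first ordering, then rewrite the second ordering as that position sequence:
positions: n→1, k→2, w→3, d→4, o→5, s→6, h→7
second ordering as positions: [6, 5, 1, 3, 4, 7, 2]
Discordant pairs = inversions in this position sequence.
6: 5, 1, 3, 4, 2 → 5
5: 1, 3, 4, 2 → 4
1: 0
3: 2 → 1
4: 2 → 1
7: 2 → 1
2: 0
Total: 5 + 4 + 0 + 1 + 1 + 1 + 0 = 12

12 discordant pairs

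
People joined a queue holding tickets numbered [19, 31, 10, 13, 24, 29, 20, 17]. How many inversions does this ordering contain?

14

Element-by-element contributions:
19: 3
31: 6
10: 0
13: 0
24: 2
29: 2
20: 1
17: 0
Sum: 3 + 6 + 0 + 0 + 2 + 2 + 1 + 0 = 14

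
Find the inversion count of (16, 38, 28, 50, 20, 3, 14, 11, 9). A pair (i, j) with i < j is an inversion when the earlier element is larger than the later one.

27 out-of-order pairs

Sweep left to right; for each value list the smaller values that follow it:
16: 4
38: 6
28: 5
50: 5
20: 4
3: 0
14: 2
11: 1
9: 0
Sum: 4 + 6 + 5 + 5 + 4 + 0 + 2 + 1 + 0 = 27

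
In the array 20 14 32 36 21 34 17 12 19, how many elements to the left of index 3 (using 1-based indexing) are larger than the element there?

0

The element at index 3 is 32.
Elements before it: 20, 14
None of them are larger than 32.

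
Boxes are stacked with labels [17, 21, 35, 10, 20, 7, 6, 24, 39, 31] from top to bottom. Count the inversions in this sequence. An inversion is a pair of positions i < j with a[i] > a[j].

19

Count, for each position, how many later elements it exceeds:
17 → 10, 7, 6 → 3
21 → 10, 20, 7, 6 → 4
35 → 10, 20, 7, 6, 24, 31 → 6
10 → 7, 6 → 2
20 → 7, 6 → 2
7 → 6 → 1
6 → none → 0
24 → none → 0
39 → 31 → 1
31 → none → 0
Sum: 3 + 4 + 6 + 2 + 2 + 1 + 0 + 0 + 1 + 0 = 19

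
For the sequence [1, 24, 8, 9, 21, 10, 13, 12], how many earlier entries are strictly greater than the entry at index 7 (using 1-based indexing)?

2

The element at index 7 is 13.
Elements before it: 1, 24, 8, 9, 21, 10
Those larger than 13: 24, 21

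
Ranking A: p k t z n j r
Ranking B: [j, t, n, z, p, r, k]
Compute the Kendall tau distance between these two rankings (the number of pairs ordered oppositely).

Assign each item its position (1..7) in the first ordering, then rewrite the second ordering as that position sequence:
positions: p→1, k→2, t→3, z→4, n→5, j→6, r→7
second ordering as positions: [6, 3, 5, 4, 1, 7, 2]
Discordant pairs = inversions in this position sequence.
6: 3, 5, 4, 1, 2 → 5
3: 1, 2 → 2
5: 4, 1, 2 → 3
4: 1, 2 → 2
1: 0
7: 2 → 1
2: 0
Total: 5 + 2 + 3 + 2 + 0 + 1 + 0 = 13

Discordant pairs: 13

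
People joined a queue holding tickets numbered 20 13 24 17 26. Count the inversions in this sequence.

3

For each element, count later entries that are smaller:
20 → 13, 17 → 2
13 → none → 0
24 → 17 → 1
17 → none → 0
26 → none → 0
Sum: 2 + 0 + 1 + 0 + 0 = 3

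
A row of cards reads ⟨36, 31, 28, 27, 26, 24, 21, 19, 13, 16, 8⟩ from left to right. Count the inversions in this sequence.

54 inversions

Sweep left to right; for each value list the smaller values that follow it:
36: 10
31: 9
28: 8
27: 7
26: 6
24: 5
21: 4
19: 3
13: 1
16: 1
8: 0
Sum: 10 + 9 + 8 + 7 + 6 + 5 + 4 + 3 + 1 + 1 + 0 = 54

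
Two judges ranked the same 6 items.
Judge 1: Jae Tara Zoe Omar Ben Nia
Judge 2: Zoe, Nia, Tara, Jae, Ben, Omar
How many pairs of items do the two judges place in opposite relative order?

8 discordant pairs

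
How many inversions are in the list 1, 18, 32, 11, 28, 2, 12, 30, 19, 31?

15

Element-by-element contributions:
1 → none → 0
18 → 11, 2, 12 → 3
32 → 11, 28, 2, 12, 30, 19, 31 → 7
11 → 2 → 1
28 → 2, 12, 19 → 3
2 → none → 0
12 → none → 0
30 → 19 → 1
19 → none → 0
31 → none → 0
Sum: 0 + 3 + 7 + 1 + 3 + 0 + 0 + 1 + 0 + 0 = 15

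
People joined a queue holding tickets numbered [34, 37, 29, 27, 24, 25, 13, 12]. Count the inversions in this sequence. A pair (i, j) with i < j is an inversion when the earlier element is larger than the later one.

Out-of-order pairs: 26

Element-by-element contributions:
34 → 29, 27, 24, 25, 13, 12 → 6
37 → 29, 27, 24, 25, 13, 12 → 6
29 → 27, 24, 25, 13, 12 → 5
27 → 24, 25, 13, 12 → 4
24 → 13, 12 → 2
25 → 13, 12 → 2
13 → 12 → 1
12 → none → 0
Sum: 6 + 6 + 5 + 4 + 2 + 2 + 1 + 0 = 26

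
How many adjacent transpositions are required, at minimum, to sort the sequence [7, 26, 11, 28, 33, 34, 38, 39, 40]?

1

Minimum adjacent swaps = number of inversions (each swap of adjacent out-of-order elements removes one inversion and no swap can remove more).
Count inversions — for each element, later elements that are smaller:
7: none → 0
26: 11 → 1
11: none → 0
28: none → 0
33: none → 0
34: none → 0
38: none → 0
39: none → 0
40: none → 0
Total inversions: 0 + 1 + 0 + 0 + 0 + 0 + 0 + 0 + 0 = 1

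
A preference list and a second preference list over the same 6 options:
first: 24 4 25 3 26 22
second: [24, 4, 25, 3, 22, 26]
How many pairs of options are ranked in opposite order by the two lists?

Assign each item its position (1..6) in the first ordering, then rewrite the second ordering as that position sequence:
positions: 24→1, 4→2, 25→3, 3→4, 26→5, 22→6
second ordering as positions: [1, 2, 3, 4, 6, 5]
Discordant pairs = inversions in this position sequence.
1: 0
2: 0
3: 0
4: 0
6: 5 → 1
5: 0
Total: 0 + 0 + 0 + 0 + 1 + 0 = 1

1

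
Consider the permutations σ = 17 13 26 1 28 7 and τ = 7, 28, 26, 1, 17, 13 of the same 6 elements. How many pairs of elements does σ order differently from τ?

Assign each item its position (1..6) in the first ordering, then rewrite the second ordering as that position sequence:
positions: 17→1, 13→2, 26→3, 1→4, 28→5, 7→6
second ordering as positions: [6, 5, 3, 4, 1, 2]
Discordant pairs = inversions in this position sequence.
6: 5, 3, 4, 1, 2 → 5
5: 3, 4, 1, 2 → 4
3: 1, 2 → 2
4: 1, 2 → 2
1: 0
2: 0
Total: 5 + 4 + 2 + 2 + 0 + 0 = 13

13 discordant pairs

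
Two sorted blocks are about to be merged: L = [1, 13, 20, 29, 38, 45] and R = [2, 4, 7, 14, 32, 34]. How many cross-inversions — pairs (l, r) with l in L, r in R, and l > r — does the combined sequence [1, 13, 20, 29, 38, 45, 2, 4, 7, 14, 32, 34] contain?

23

For each element r of the right run, count left-run elements greater than r:
r = 2: 13, 20, 29, 38, 45 → 5
r = 4: 13, 20, 29, 38, 45 → 5
r = 7: 13, 20, 29, 38, 45 → 5
r = 14: 20, 29, 38, 45 → 4
r = 32: 38, 45 → 2
r = 34: 38, 45 → 2
Cross-inversions: 5 + 5 + 5 + 4 + 2 + 2 = 23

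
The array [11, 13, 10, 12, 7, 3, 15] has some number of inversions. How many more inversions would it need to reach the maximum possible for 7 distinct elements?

Maximum inversions for 7 distinct elements is C(7, 2) = 7·6/2 = 21.
Current inversions — for each element, count later smaller elements:
11: 3
13: 4
10: 2
12: 2
7: 1
3: 0
15: 0
Current total: 3 + 4 + 2 + 2 + 1 + 0 + 0 = 12
Shortfall: 21 − 12 = 9

9 inversions short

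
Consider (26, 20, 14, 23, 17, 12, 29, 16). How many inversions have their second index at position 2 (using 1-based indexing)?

The element at index 2 is 20.
Elements before it: 26
Those larger than 20: 26

1 such element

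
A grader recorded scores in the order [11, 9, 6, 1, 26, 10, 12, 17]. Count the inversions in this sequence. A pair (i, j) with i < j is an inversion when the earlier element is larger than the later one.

10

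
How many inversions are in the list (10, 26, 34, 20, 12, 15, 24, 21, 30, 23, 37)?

For each element, count later entries that are smaller:
10: 0
26: 6
34: 7
20: 2
12: 0
15: 0
24: 2
21: 0
30: 1
23: 0
37: 0
Sum: 0 + 6 + 7 + 2 + 0 + 0 + 2 + 0 + 1 + 0 + 0 = 18

18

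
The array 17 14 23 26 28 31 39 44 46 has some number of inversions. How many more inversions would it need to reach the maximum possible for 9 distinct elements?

Maximum inversions for 9 distinct elements is C(9, 2) = 9·8/2 = 36.
Current inversions — for each element, count later smaller elements:
17: 1
14: 0
23: 0
26: 0
28: 0
31: 0
39: 0
44: 0
46: 0
Current total: 1 + 0 + 0 + 0 + 0 + 0 + 0 + 0 + 0 = 1
Shortfall: 36 − 1 = 35

35 inversions short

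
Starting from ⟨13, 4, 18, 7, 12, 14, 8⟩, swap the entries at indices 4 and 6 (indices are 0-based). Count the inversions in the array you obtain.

There are 9 inversions.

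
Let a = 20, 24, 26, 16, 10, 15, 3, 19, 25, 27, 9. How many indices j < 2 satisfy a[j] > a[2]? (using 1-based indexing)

The element at index 2 is 24.
Elements before it: 20
None of them are larger than 24.

0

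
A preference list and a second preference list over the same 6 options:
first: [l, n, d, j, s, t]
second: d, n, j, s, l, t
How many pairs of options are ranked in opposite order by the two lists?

5

Assign each item its position (1..6) in the first ordering, then rewrite the second ordering as that position sequence:
positions: l→1, n→2, d→3, j→4, s→5, t→6
second ordering as positions: [3, 2, 4, 5, 1, 6]
Discordant pairs = inversions in this position sequence.
3: 2, 1 → 2
2: 1 → 1
4: 1 → 1
5: 1 → 1
1: 0
6: 0
Total: 2 + 1 + 1 + 1 + 0 + 0 = 5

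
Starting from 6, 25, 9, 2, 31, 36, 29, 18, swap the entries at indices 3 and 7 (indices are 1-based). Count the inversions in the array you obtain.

11

Positions 3 and 7 hold 9 and 29; after swapping, the array is [6, 25, 29, 2, 31, 36, 9, 18].
For each element, count later entries that are smaller:
6: 1
25: 3
29: 3
2: 0
31: 2
36: 2
9: 0
18: 0
Sum: 1 + 3 + 3 + 0 + 2 + 2 + 0 + 0 = 11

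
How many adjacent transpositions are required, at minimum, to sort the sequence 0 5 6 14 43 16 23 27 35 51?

4

The minimum number of adjacent swaps to sort an array equals its inversion count, since every such swap removes exactly one inversion.
Count inversions — for each element, later elements that are smaller:
0: none → 0
5: none → 0
6: none → 0
14: none → 0
43: 16, 23, 27, 35 → 4
16: none → 0
23: none → 0
27: none → 0
35: none → 0
51: none → 0
Total inversions: 0 + 0 + 0 + 0 + 4 + 0 + 0 + 0 + 0 + 0 = 4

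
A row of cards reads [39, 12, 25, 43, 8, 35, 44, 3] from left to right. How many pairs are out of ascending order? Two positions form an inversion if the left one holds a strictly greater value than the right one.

Count, for each position, how many later elements it exceeds:
39 → 12, 25, 8, 35, 3 → 5
12 → 8, 3 → 2
25 → 8, 3 → 2
43 → 8, 35, 3 → 3
8 → 3 → 1
35 → 3 → 1
44 → 3 → 1
3 → none → 0
Sum: 5 + 2 + 2 + 3 + 1 + 1 + 1 + 0 = 15

15 inversions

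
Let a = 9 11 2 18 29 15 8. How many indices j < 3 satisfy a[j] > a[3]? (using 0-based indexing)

The element at index 3 is 18.
Elements before it: 9, 11, 2
None of them are larger than 18.

0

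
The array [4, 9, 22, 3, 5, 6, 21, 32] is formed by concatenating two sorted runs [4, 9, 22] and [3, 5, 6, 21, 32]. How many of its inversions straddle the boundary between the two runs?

Split inversions: 8

Take each right-half value and tally the left-half values above it:
r = 3: 4, 9, 22 → 3
r = 5: 9, 22 → 2
r = 6: 9, 22 → 2
r = 21: 22 → 1
r = 32: none → 0
Cross-inversions: 3 + 2 + 2 + 1 + 0 = 8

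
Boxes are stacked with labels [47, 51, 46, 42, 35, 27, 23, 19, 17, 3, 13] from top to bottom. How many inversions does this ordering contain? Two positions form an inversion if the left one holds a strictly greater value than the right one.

53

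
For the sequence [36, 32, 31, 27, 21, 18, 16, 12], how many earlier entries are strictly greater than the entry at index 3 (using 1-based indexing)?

2 such elements

The element at index 3 is 31.
Elements before it: 36, 32
Those larger than 31: 36, 32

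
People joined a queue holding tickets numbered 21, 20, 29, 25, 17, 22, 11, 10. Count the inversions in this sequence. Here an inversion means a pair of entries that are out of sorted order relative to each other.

Sweep left to right; for each value list the smaller values that follow it:
21 → 20, 17, 11, 10 → 4
20 → 17, 11, 10 → 3
29 → 25, 17, 22, 11, 10 → 5
25 → 17, 22, 11, 10 → 4
17 → 11, 10 → 2
22 → 11, 10 → 2
11 → 10 → 1
10 → none → 0
Sum: 4 + 3 + 5 + 4 + 2 + 2 + 1 + 0 = 21

21 out-of-order pairs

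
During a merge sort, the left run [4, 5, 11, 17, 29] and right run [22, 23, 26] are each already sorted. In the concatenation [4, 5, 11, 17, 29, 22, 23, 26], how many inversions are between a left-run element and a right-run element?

Count, for every r in R, how many entries of L exceed r:
r = 22: 29 → 1
r = 23: 29 → 1
r = 26: 29 → 1
Cross-inversions: 1 + 1 + 1 = 3

3 split inversions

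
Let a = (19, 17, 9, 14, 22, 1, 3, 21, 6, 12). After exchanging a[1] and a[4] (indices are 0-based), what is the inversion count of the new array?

28

Positions 1 and 4 hold 17 and 22; after swapping, the array is [19, 22, 9, 14, 17, 1, 3, 21, 6, 12].
For each element, count later entries that are smaller:
19: 7
22: 8
9: 3
14: 4
17: 4
1: 0
3: 0
21: 2
6: 0
12: 0
Sum: 7 + 8 + 3 + 4 + 4 + 0 + 0 + 2 + 0 + 0 = 28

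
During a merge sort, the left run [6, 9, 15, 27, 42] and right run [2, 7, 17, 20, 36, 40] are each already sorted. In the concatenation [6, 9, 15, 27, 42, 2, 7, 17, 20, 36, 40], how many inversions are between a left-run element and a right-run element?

15

Count, for every r in R, how many entries of L exceed r:
r = 2: 6, 9, 15, 27, 42 → 5
r = 7: 9, 15, 27, 42 → 4
r = 17: 27, 42 → 2
r = 20: 27, 42 → 2
r = 36: 42 → 1
r = 40: 42 → 1
Cross-inversions: 5 + 4 + 2 + 2 + 1 + 1 = 15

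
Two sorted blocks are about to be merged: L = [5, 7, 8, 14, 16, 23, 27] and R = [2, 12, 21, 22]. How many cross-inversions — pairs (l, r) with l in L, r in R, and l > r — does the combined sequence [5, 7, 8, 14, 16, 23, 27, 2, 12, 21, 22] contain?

For each element r of the right run, count left-run elements greater than r:
r = 2: 5, 7, 8, 14, 16, 23, 27 → 7
r = 12: 14, 16, 23, 27 → 4
r = 21: 23, 27 → 2
r = 22: 23, 27 → 2
Cross-inversions: 7 + 4 + 2 + 2 = 15

15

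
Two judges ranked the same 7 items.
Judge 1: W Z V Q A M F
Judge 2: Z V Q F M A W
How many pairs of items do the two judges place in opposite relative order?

9 discordant pairs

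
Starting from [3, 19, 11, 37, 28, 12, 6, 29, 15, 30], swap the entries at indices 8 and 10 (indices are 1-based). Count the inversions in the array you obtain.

Positions 8 and 10 hold 29 and 30; after swapping, the array is [3, 19, 11, 37, 28, 12, 6, 30, 15, 29].
Count, for each position, how many later elements it exceeds:
3 → none → 0
19 → 11, 12, 6, 15 → 4
11 → 6 → 1
37 → 28, 12, 6, 30, 15, 29 → 6
28 → 12, 6, 15 → 3
12 → 6 → 1
6 → none → 0
30 → 15, 29 → 2
15 → none → 0
29 → none → 0
Sum: 0 + 4 + 1 + 6 + 3 + 1 + 0 + 2 + 0 + 0 = 17

17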